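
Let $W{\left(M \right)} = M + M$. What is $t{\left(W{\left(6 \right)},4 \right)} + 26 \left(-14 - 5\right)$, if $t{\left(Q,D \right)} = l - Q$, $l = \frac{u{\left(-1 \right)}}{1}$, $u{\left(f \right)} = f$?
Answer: $-507$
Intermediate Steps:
$W{\left(M \right)} = 2 M$
$l = -1$ ($l = - 1^{-1} = \left(-1\right) 1 = -1$)
$t{\left(Q,D \right)} = -1 - Q$
$t{\left(W{\left(6 \right)},4 \right)} + 26 \left(-14 - 5\right) = \left(-1 - 2 \cdot 6\right) + 26 \left(-14 - 5\right) = \left(-1 - 12\right) + 26 \left(-14 - 5\right) = \left(-1 - 12\right) + 26 \left(-19\right) = -13 - 494 = -507$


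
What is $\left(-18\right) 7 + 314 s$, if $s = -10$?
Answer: $-3266$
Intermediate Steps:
$\left(-18\right) 7 + 314 s = \left(-18\right) 7 + 314 \left(-10\right) = -126 - 3140 = -3266$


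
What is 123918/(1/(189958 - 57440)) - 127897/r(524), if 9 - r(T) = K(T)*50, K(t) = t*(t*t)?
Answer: 118133516787294826981/7193891191 ≈ 1.6421e+10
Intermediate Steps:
K(t) = t³ (K(t) = t*t² = t³)
r(T) = 9 - 50*T³ (r(T) = 9 - T³*50 = 9 - 50*T³)
123918/(1/(189958 - 57440)) - 127897/r(524) = 123918/(1/(189958 - 57440)) - 127897/(9 - 50*524³) = 123918/(1/132518) - 127897/(9 - 50*143877824) = 123918/(1/132518) - 127897/(9 - 7193891200) = 123918*132518 - 127897/(-7193891191) = 16421365524 - 127897*(-1/7193891191) = 16421365524 + 127897/7193891191 = 118133516787294826981/7193891191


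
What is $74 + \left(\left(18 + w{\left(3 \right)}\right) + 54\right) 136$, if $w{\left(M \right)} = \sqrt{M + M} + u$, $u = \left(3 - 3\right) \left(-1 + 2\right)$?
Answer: $9866 + 136 \sqrt{6} \approx 10199.0$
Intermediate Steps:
$u = 0$ ($u = 0 \cdot 1 = 0$)
$w{\left(M \right)} = \sqrt{2} \sqrt{M}$ ($w{\left(M \right)} = \sqrt{M + M} + 0 = \sqrt{2 M} + 0 = \sqrt{2} \sqrt{M} + 0 = \sqrt{2} \sqrt{M}$)
$74 + \left(\left(18 + w{\left(3 \right)}\right) + 54\right) 136 = 74 + \left(\left(18 + \sqrt{2} \sqrt{3}\right) + 54\right) 136 = 74 + \left(\left(18 + \sqrt{6}\right) + 54\right) 136 = 74 + \left(72 + \sqrt{6}\right) 136 = 74 + \left(9792 + 136 \sqrt{6}\right) = 9866 + 136 \sqrt{6}$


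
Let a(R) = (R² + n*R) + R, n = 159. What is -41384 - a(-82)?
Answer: -34988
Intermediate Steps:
a(R) = R² + 160*R (a(R) = (R² + 159*R) + R = R² + 160*R)
-41384 - a(-82) = -41384 - (-82)*(160 - 82) = -41384 - (-82)*78 = -41384 - 1*(-6396) = -41384 + 6396 = -34988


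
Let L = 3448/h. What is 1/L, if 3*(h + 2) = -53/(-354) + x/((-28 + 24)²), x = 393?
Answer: 52993/29294208 ≈ 0.0018090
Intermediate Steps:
h = 52993/8496 (h = -2 + (-53/(-354) + 393/((-28 + 24)²))/3 = -2 + (-53*(-1/354) + 393/((-4)²))/3 = -2 + (53/354 + 393/16)/3 = -2 + (⅓)*(69985/2832) = -2 + 69985/8496 = 52993/8496 ≈ 6.2374)
L = 29294208/52993 (L = 3448/(52993/8496) = 3448*(8496/52993) = 29294208/52993 ≈ 552.79)
1/L = 1/(29294208/52993) = 52993/29294208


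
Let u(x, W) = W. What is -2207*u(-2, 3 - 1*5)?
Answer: 4414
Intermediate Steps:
-2207*u(-2, 3 - 1*5) = -2207*(3 - 1*5) = -2207*(3 - 5) = -2207*(-2) = 4414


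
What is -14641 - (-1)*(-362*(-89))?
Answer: 17577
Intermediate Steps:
-14641 - (-1)*(-362*(-89)) = -14641 - (-1)*32218 = -14641 - 1*(-32218) = -14641 + 32218 = 17577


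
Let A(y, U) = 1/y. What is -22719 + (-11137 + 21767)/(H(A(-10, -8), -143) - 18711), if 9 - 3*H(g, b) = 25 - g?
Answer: -12756832929/561491 ≈ -22720.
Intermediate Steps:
H(g, b) = -16/3 + g/3 (H(g, b) = 3 - (25 - g)/3 = 3 + (-25/3 + g/3) = -16/3 + g/3)
-22719 + (-11137 + 21767)/(H(A(-10, -8), -143) - 18711) = -22719 + (-11137 + 21767)/((-16/3 + (⅓)/(-10)) - 18711) = -22719 + 10630/((-16/3 + (⅓)*(-⅒)) - 18711) = -22719 + 10630/((-16/3 - 1/30) - 18711) = -22719 + 10630/(-161/30 - 18711) = -22719 + 10630/(-561491/30) = -22719 + 10630*(-30/561491) = -22719 - 318900/561491 = -12756832929/561491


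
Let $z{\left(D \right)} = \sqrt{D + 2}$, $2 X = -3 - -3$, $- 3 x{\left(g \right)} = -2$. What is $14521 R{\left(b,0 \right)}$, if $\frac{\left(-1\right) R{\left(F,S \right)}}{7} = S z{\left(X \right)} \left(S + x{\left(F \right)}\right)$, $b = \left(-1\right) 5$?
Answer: $0$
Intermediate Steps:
$x{\left(g \right)} = \frac{2}{3}$ ($x{\left(g \right)} = \left(- \frac{1}{3}\right) \left(-2\right) = \frac{2}{3}$)
$X = 0$ ($X = \frac{-3 - -3}{2} = \frac{-3 + 3}{2} = \frac{1}{2} \cdot 0 = 0$)
$b = -5$
$z{\left(D \right)} = \sqrt{2 + D}$
$R{\left(F,S \right)} = - 7 S \sqrt{2} \left(\frac{2}{3} + S\right)$ ($R{\left(F,S \right)} = - 7 S \sqrt{2 + 0} \left(S + \frac{2}{3}\right) = - 7 S \sqrt{2} \left(\frac{2}{3} + S\right)$)
$14521 R{\left(b,0 \right)} = 14521 \left(\left(- \frac{7}{3}\right) 0 \sqrt{2} \left(2 + 3 \cdot 0\right)\right) = 14521 \left(\left(- \frac{7}{3}\right) 0 \sqrt{2} \left(2 + 0\right)\right) = 14521 \left(\left(- \frac{7}{3}\right) 0 \sqrt{2} \cdot 2\right) = 14521 \cdot 0 = 0$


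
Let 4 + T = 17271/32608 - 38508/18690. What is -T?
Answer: 561774659/101573920 ≈ 5.5307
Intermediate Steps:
T = -561774659/101573920 (T = -4 + (17271/32608 - 38508/18690) = -4 + (17271*(1/32608) - 38508*1/18690) = -4 + (17271/32608 - 6418/3115) = -4 - 155478979/101573920 = -561774659/101573920 ≈ -5.5307)
-T = -1*(-561774659/101573920) = 561774659/101573920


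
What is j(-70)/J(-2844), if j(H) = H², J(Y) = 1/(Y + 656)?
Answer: -10721200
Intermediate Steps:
J(Y) = 1/(656 + Y)
j(-70)/J(-2844) = (-70)²/(1/(656 - 2844)) = 4900/(1/(-2188)) = 4900/(-1/2188) = 4900*(-2188) = -10721200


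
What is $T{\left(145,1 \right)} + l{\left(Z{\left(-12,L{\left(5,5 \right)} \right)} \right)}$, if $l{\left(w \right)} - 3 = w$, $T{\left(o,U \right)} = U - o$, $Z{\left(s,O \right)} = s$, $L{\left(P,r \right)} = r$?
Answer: $-153$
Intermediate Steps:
$l{\left(w \right)} = 3 + w$
$T{\left(145,1 \right)} + l{\left(Z{\left(-12,L{\left(5,5 \right)} \right)} \right)} = \left(1 - 145\right) + \left(3 - 12\right) = \left(1 - 145\right) - 9 = -144 - 9 = -153$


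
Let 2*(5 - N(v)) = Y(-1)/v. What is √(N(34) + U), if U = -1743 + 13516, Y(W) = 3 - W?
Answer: 5*√136153/17 ≈ 108.53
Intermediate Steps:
U = 11773
N(v) = 5 - 2/v (N(v) = 5 - (3 - 1*(-1))/(2*v) = 5 - (3 + 1)/(2*v) = 5 - 2/v)
√(N(34) + U) = √((5 - 2/34) + 11773) = √((5 - 2*1/34) + 11773) = √((5 - 1/17) + 11773) = √(84/17 + 11773) = √(200225/17) = 5*√136153/17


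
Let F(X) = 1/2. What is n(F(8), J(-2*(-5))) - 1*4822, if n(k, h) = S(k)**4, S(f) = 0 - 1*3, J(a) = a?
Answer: -4741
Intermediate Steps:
F(X) = 1/2
S(f) = -3 (S(f) = 0 - 3 = -3)
n(k, h) = 81 (n(k, h) = (-3)**4 = 81)
n(F(8), J(-2*(-5))) - 1*4822 = 81 - 1*4822 = 81 - 4822 = -4741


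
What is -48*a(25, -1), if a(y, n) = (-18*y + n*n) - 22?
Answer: 22608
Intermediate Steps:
a(y, n) = -22 + n**2 - 18*y (a(y, n) = (-18*y + n**2) - 22 = (n**2 - 18*y) - 22 = -22 + n**2 - 18*y)
-48*a(25, -1) = -48*(-22 + (-1)**2 - 18*25) = -48*(-22 + 1 - 450) = -48*(-471) = -1*(-22608) = 22608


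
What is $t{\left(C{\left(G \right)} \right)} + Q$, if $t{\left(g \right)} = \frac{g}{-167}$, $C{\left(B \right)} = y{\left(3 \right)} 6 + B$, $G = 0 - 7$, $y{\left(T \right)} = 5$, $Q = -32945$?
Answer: $- \frac{5501838}{167} \approx -32945.0$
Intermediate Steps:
$G = -7$ ($G = 0 - 7 = -7$)
$C{\left(B \right)} = 30 + B$ ($C{\left(B \right)} = 5 \cdot 6 + B = 30 + B$)
$t{\left(g \right)} = - \frac{g}{167}$ ($t{\left(g \right)} = g \left(- \frac{1}{167}\right) = - \frac{g}{167}$)
$t{\left(C{\left(G \right)} \right)} + Q = - \frac{30 - 7}{167} - 32945 = \left(- \frac{1}{167}\right) 23 - 32945 = - \frac{23}{167} - 32945 = - \frac{5501838}{167}$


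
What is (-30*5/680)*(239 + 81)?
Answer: -1200/17 ≈ -70.588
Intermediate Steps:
(-30*5/680)*(239 + 81) = -150*1/680*320 = -15/68*320 = -1200/17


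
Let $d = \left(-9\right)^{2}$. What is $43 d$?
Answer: $3483$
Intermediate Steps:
$d = 81$
$43 d = 43 \cdot 81 = 3483$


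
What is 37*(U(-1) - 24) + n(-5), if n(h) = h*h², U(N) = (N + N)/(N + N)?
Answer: -976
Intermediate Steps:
U(N) = 1 (U(N) = (2*N)/((2*N)) = (2*N)*(1/(2*N)) = 1)
n(h) = h³
37*(U(-1) - 24) + n(-5) = 37*(1 - 24) + (-5)³ = 37*(-23) - 125 = -851 - 125 = -976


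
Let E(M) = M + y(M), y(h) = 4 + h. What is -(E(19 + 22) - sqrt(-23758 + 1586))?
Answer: -86 + 2*I*sqrt(5543) ≈ -86.0 + 148.9*I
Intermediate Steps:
E(M) = 4 + 2*M (E(M) = M + (4 + M) = 4 + 2*M)
-(E(19 + 22) - sqrt(-23758 + 1586)) = -((4 + 2*(19 + 22)) - sqrt(-23758 + 1586)) = -((4 + 2*41) - sqrt(-22172)) = -((4 + 82) - 2*I*sqrt(5543)) = -(86 - 2*I*sqrt(5543)) = -86 + 2*I*sqrt(5543)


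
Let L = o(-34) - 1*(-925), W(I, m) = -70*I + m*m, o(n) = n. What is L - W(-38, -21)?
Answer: -2210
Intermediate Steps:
W(I, m) = m² - 70*I (W(I, m) = -70*I + m² = m² - 70*I)
L = 891 (L = -34 - 1*(-925) = -34 + 925 = 891)
L - W(-38, -21) = 891 - ((-21)² - 70*(-38)) = 891 - (441 + 2660) = 891 - 1*3101 = 891 - 3101 = -2210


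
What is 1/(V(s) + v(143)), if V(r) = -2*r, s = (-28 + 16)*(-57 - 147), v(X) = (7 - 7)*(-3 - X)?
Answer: -1/4896 ≈ -0.00020425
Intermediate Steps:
v(X) = 0 (v(X) = 0*(-3 - X) = 0)
s = 2448 (s = -12*(-204) = 2448)
1/(V(s) + v(143)) = 1/(-2*2448 + 0) = 1/(-4896 + 0) = 1/(-4896) = -1/4896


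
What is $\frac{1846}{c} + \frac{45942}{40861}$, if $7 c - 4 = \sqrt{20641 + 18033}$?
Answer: $- \frac{167998766}{789802269} + \frac{6461 \sqrt{38674}}{19329} \approx 65.523$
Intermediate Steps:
$c = \frac{4}{7} + \frac{\sqrt{38674}}{7}$ ($c = \frac{4}{7} + \frac{\sqrt{20641 + 18033}}{7} = \frac{4}{7} + \frac{\sqrt{38674}}{7} \approx 28.665$)
$\frac{1846}{c} + \frac{45942}{40861} = \frac{1846}{\frac{4}{7} + \frac{\sqrt{38674}}{7}} + \frac{45942}{40861} = \frac{45942}{40861} + \frac{1846}{\frac{4}{7} + \frac{\sqrt{38674}}{7}}$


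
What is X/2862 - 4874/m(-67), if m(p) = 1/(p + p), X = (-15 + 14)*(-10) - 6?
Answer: 934608998/1431 ≈ 6.5312e+5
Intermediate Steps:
X = 4 (X = -1*(-10) - 6 = 10 - 6 = 4)
m(p) = 1/(2*p)
X/2862 - 4874/m(-67) = 4/2862 - 4874/((1/2)/(-67)) = 4*(1/2862) - 4874/((1/2)*(-1/67)) = 2/1431 - 4874/(-1/134) = 2/1431 - 4874*(-134) = 2/1431 + 653116 = 934608998/1431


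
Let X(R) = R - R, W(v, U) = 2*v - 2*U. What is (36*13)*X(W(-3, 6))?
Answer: 0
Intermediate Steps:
W(v, U) = -2*U + 2*v
X(R) = 0
(36*13)*X(W(-3, 6)) = (36*13)*0 = 468*0 = 0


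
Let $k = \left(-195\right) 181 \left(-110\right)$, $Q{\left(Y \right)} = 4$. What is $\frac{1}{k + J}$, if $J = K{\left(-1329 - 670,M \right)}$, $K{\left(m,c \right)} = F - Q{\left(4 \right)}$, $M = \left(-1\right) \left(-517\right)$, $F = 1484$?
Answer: $\frac{1}{3883930} \approx 2.5747 \cdot 10^{-7}$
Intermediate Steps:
$M = 517$
$K{\left(m,c \right)} = 1480$ ($K{\left(m,c \right)} = 1484 - 4 = 1480$)
$J = 1480$
$k = 3882450$ ($k = \left(-35295\right) \left(-110\right) = 3882450$)
$\frac{1}{k + J} = \frac{1}{3882450 + 1480} = \frac{1}{3883930}$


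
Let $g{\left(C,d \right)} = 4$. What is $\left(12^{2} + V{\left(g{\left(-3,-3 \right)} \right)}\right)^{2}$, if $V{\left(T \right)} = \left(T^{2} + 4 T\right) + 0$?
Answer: $30976$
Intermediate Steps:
$V{\left(T \right)} = T^{2} + 4 T$
$\left(12^{2} + V{\left(g{\left(-3,-3 \right)} \right)}\right)^{2} = \left(12^{2} + 4 \left(4 + 4\right)\right)^{2} = \left(144 + 4 \cdot 8\right)^{2} = \left(144 + 32\right)^{2} = 176^{2} = 30976$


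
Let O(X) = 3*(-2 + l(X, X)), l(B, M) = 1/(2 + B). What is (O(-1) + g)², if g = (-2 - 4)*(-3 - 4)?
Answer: 1521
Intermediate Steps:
g = 42 (g = -6*(-7) = 42)
O(X) = -6 + 3/(2 + X) (O(X) = 3*(-2 + 1/(2 + X)) = -6 + 3/(2 + X))
(O(-1) + g)² = (3*(-3 - 2*(-1))/(2 - 1) + 42)² = (3*(-3 + 2)/1 + 42)² = (3*1*(-1) + 42)² = (-3 + 42)² = 39² = 1521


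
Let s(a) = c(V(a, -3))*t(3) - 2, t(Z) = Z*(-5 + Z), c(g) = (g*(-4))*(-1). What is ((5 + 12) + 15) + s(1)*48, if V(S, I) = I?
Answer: 3392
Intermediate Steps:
c(g) = 4*g (c(g) = -4*g*(-1) = 4*g)
s(a) = 70 (s(a) = (4*(-3))*(3*(-5 + 3)) - 2 = -36*(-2) - 2 = -12*(-6) - 2 = 72 - 2 = 70)
((5 + 12) + 15) + s(1)*48 = ((5 + 12) + 15) + 70*48 = (17 + 15) + 3360 = 32 + 3360 = 3392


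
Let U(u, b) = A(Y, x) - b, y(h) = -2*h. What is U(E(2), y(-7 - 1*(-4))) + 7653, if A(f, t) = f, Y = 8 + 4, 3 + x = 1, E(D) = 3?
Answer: 7659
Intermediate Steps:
x = -2 (x = -3 + 1 = -2)
Y = 12
U(u, b) = 12 - b
U(E(2), y(-7 - 1*(-4))) + 7653 = (12 - (-2)*(-7 - 1*(-4))) + 7653 = (12 - (-2)*(-7 + 4)) + 7653 = (12 - (-2)*(-3)) + 7653 = (12 - 1*6) + 7653 = (12 - 6) + 7653 = 6 + 7653 = 7659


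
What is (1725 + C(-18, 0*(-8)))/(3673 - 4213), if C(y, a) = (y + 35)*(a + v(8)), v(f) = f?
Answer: -1861/540 ≈ -3.4463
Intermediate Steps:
C(y, a) = (8 + a)*(35 + y) (C(y, a) = (y + 35)*(a + 8) = (35 + y)*(8 + a) = (8 + a)*(35 + y))
(1725 + C(-18, 0*(-8)))/(3673 - 4213) = (1725 + (280 + 8*(-18) + 35*(0*(-8)) + (0*(-8))*(-18)))/(3673 - 4213) = (1725 + (280 - 144 + 35*0 + 0*(-18)))/(-540) = (1725 + (280 - 144 + 0 + 0))*(-1/540) = (1725 + 136)*(-1/540) = 1861*(-1/540) = -1861/540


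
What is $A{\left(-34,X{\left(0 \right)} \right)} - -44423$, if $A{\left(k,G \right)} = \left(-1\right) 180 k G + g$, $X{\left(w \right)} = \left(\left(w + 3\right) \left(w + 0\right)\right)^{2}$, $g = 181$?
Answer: $44604$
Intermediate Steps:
$X{\left(w \right)} = w^{2} \left(3 + w\right)^{2}$ ($X{\left(w \right)} = \left(\left(3 + w\right) w\right)^{2} = \left(w \left(3 + w\right)\right)^{2} = w^{2} \left(3 + w\right)^{2}$)
$A{\left(k,G \right)} = 181 - 180 G k$ ($A{\left(k,G \right)} = \left(-1\right) 180 k G + 181 = - 180 k G + 181 = - 180 G k + 181 = 181 - 180 G k$)
$A{\left(-34,X{\left(0 \right)} \right)} - -44423 = \left(181 - 180 \cdot 0^{2} \left(3 + 0\right)^{2} \left(-34\right)\right) - -44423 = \left(181 - 180 \cdot 0 \cdot 3^{2} \left(-34\right)\right) + 44423 = \left(181 - 180 \cdot 0 \cdot 9 \left(-34\right)\right) + 44423 = \left(181 - 0 \left(-34\right)\right) + 44423 = \left(181 + 0\right) + 44423 = 181 + 44423 = 44604$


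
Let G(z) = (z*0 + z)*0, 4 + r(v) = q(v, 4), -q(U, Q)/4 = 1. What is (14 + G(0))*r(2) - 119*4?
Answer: -588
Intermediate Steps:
q(U, Q) = -4 (q(U, Q) = -4*1 = -4)
r(v) = -8 (r(v) = -4 - 4 = -8)
G(z) = 0 (G(z) = (0 + z)*0 = z*0 = 0)
(14 + G(0))*r(2) - 119*4 = (14 + 0)*(-8) - 119*4 = 14*(-8) - 1*476 = -112 - 476 = -588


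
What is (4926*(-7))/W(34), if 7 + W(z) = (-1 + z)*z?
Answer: -34482/1115 ≈ -30.926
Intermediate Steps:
W(z) = -7 + z*(-1 + z) (W(z) = -7 + (-1 + z)*z = -7 + z*(-1 + z))
(4926*(-7))/W(34) = (4926*(-7))/(-7 + 34² - 1*34) = -34482/(-7 + 1156 - 34) = -34482/1115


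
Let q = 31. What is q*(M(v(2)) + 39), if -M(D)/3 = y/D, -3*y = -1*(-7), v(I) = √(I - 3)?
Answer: 1209 - 217*I ≈ 1209.0 - 217.0*I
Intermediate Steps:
v(I) = √(-3 + I)
y = -7/3 (y = -(-1)*(-7)/3 = -⅓*7 = -7/3 ≈ -2.3333)
M(D) = 7/D (M(D) = -(-7)/D = 7/D)
q*(M(v(2)) + 39) = 31*(7/(√(-3 + 2)) + 39) = 31*(7/(√(-1)) + 39) = 31*(7/I + 39) = 31*(7*(-I) + 39) = 31*(-7*I + 39) = 31*(39 - 7*I) = 1209 - 217*I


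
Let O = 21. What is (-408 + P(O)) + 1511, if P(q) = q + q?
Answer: 1145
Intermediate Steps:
P(q) = 2*q
(-408 + P(O)) + 1511 = (-408 + 2*21) + 1511 = (-408 + 42) + 1511 = -366 + 1511 = 1145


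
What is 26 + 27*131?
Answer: 3563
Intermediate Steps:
26 + 27*131 = 26 + 3537 = 3563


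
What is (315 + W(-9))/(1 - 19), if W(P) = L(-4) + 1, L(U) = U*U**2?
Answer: -14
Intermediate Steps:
L(U) = U**3
W(P) = -63 (W(P) = (-4)**3 + 1 = -64 + 1 = -63)
(315 + W(-9))/(1 - 19) = (315 - 63)/(1 - 19) = 252/(-18) = 252*(-1/18) = -14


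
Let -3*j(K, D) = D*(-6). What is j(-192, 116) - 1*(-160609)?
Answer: 160841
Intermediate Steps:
j(K, D) = 2*D (j(K, D) = -D*(-6)/3 = -(-2)*D = 2*D)
j(-192, 116) - 1*(-160609) = 2*116 - 1*(-160609) = 232 + 160609 = 160841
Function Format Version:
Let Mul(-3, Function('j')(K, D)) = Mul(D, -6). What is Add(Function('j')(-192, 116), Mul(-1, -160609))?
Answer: 160841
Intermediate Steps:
Function('j')(K, D) = Mul(2, D) (Function('j')(K, D) = Mul(Rational(-1, 3), Mul(D, -6)) = Mul(Rational(-1, 3), Mul(-6, D)) = Mul(2, D))
Add(Function('j')(-192, 116), Mul(-1, -160609)) = Add(Mul(2, 116), Mul(-1, -160609)) = Add(232, 160609) = 160841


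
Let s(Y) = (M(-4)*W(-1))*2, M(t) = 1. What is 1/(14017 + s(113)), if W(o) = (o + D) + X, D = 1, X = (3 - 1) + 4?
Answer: 1/14029 ≈ 7.1281e-5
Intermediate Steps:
X = 6 (X = 2 + 4 = 6)
W(o) = 7 + o (W(o) = (o + 1) + 6 = (1 + o) + 6 = 7 + o)
s(Y) = 12 (s(Y) = (1*(7 - 1))*2 = (1*6)*2 = 6*2 = 12)
1/(14017 + s(113)) = 1/(14017 + 12) = 1/14029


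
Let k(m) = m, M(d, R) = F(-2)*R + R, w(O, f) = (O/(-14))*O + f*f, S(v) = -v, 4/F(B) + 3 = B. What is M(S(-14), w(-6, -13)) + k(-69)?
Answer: -250/7 ≈ -35.714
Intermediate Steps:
F(B) = 4/(-3 + B)
w(O, f) = f² - O²/14 (w(O, f) = (O*(-1/14))*O + f² = (-O/14)*O + f² = -O²/14 + f² = f² - O²/14)
M(d, R) = R/5 (M(d, R) = (4/(-3 - 2))*R + R = (4/(-5))*R + R = (4*(-⅕))*R + R = -4*R/5 + R = R/5)
M(S(-14), w(-6, -13)) + k(-69) = ((-13)² - 1/14*(-6)²)/5 - 69 = (169 - 1/14*36)/5 - 69 = (169 - 18/7)/5 - 69 = (⅕)*(1165/7) - 69 = 233/7 - 69 = -250/7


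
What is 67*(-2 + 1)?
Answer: -67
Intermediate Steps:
67*(-2 + 1) = 67*(-1) = -67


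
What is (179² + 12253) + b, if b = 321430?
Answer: 365724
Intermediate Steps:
(179² + 12253) + b = (179² + 12253) + 321430 = (32041 + 12253) + 321430 = 44294 + 321430 = 365724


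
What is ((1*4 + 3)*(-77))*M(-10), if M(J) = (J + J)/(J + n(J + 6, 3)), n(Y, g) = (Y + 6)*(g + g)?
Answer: 5390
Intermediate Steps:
n(Y, g) = 2*g*(6 + Y) (n(Y, g) = (6 + Y)*(2*g) = 2*g*(6 + Y))
M(J) = 2*J/(72 + 7*J) (M(J) = (J + J)/(J + 2*3*(6 + (J + 6))) = (2*J)/(J + 2*3*(6 + (6 + J))) = (2*J)/(J + 2*3*(12 + J)) = (2*J)/(J + (72 + 6*J)) = (2*J)/(72 + 7*J) = 2*J/(72 + 7*J))
((1*4 + 3)*(-77))*M(-10) = ((1*4 + 3)*(-77))*(2*(-10)/(72 + 7*(-10))) = ((4 + 3)*(-77))*(2*(-10)/(72 - 70)) = (7*(-77))*(2*(-10)/2) = -1078*(-10)/2 = -539*(-10) = 5390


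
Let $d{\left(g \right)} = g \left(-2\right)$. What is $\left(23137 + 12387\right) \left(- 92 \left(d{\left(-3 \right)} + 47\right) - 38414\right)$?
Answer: $-1537833960$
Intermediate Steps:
$d{\left(g \right)} = - 2 g$
$\left(23137 + 12387\right) \left(- 92 \left(d{\left(-3 \right)} + 47\right) - 38414\right) = \left(23137 + 12387\right) \left(- 92 \left(\left(-2\right) \left(-3\right) + 47\right) - 38414\right) = 35524 \left(- 92 \left(6 + 47\right) - 38414\right) = 35524 \left(\left(-92\right) 53 - 38414\right) = 35524 \left(-4876 - 38414\right) = 35524 \left(-43290\right) = -1537833960$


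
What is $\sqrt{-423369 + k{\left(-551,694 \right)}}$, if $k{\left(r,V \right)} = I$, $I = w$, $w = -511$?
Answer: $2 i \sqrt{105970} \approx 651.06 i$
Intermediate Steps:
$I = -511$
$k{\left(r,V \right)} = -511$
$\sqrt{-423369 + k{\left(-551,694 \right)}} = \sqrt{-423369 - 511} = \sqrt{-423880} = 2 i \sqrt{105970}$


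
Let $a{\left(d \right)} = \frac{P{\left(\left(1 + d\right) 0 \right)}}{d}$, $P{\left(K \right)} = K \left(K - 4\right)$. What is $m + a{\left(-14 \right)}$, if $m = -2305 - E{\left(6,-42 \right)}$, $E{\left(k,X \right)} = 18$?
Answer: $-2323$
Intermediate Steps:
$P{\left(K \right)} = K \left(-4 + K\right)$
$m = -2323$ ($m = -2305 - 18 = -2323$)
$a{\left(d \right)} = 0$ ($a{\left(d \right)} = \frac{\left(1 + d\right) 0 \left(-4 + \left(1 + d\right) 0\right)}{d} = \frac{0 \left(-4 + 0\right)}{d} = \frac{0 \left(-4\right)}{d} = \frac{0}{d} = 0$)
$m + a{\left(-14 \right)} = -2323 + 0 = -2323$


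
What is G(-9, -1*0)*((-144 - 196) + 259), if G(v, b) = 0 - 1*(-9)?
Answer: -729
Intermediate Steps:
G(v, b) = 9 (G(v, b) = 0 + 9 = 9)
G(-9, -1*0)*((-144 - 196) + 259) = 9*((-144 - 196) + 259) = 9*(-340 + 259) = 9*(-81) = -729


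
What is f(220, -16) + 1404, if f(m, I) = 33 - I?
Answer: 1453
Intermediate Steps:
f(220, -16) + 1404 = (33 - 1*(-16)) + 1404 = (33 + 16) + 1404 = 49 + 1404 = 1453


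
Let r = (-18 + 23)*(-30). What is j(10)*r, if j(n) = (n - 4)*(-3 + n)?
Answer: -6300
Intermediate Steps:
j(n) = (-4 + n)*(-3 + n)
r = -150 (r = 5*(-30) = -150)
j(10)*r = (12 + 10² - 7*10)*(-150) = (12 + 100 - 70)*(-150) = 42*(-150) = -6300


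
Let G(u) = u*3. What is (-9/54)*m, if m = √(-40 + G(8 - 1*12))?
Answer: -I*√13/3 ≈ -1.2019*I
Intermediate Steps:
G(u) = 3*u
m = 2*I*√13 (m = √(-40 + 3*(8 - 1*12)) = √(-40 + 3*(8 - 12)) = √(-40 + 3*(-4)) = √(-40 - 12) = √(-52) = 2*I*√13 ≈ 7.2111*I)
(-9/54)*m = (-9/54)*(2*I*√13) = (-9*1/54)*(2*I*√13) = -I*√13/3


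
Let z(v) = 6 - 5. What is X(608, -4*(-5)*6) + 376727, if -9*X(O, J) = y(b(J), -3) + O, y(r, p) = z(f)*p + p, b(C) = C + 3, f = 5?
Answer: 3389941/9 ≈ 3.7666e+5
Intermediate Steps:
b(C) = 3 + C
z(v) = 1
y(r, p) = 2*p (y(r, p) = 1*p + p = p + p = 2*p)
X(O, J) = ⅔ - O/9 (X(O, J) = -(2*(-3) + O)/9 = -(-6 + O)/9 = ⅔ - O/9)
X(608, -4*(-5)*6) + 376727 = (⅔ - ⅑*608) + 376727 = (⅔ - 608/9) + 376727 = -602/9 + 376727 = 3389941/9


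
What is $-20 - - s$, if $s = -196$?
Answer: $-216$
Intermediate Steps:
$-20 - - s = -20 - \left(-1\right) \left(-196\right) = -20 - 196 = -216$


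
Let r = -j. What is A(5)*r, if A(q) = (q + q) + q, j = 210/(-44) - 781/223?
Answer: 608955/4906 ≈ 124.12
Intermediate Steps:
j = -40597/4906 (j = 210*(-1/44) - 781*1/223 = -105/22 - 781/223 = -40597/4906 ≈ -8.2750)
A(q) = 3*q (A(q) = 2*q + q = 3*q)
r = 40597/4906 (r = -1*(-40597/4906) = 40597/4906 ≈ 8.2750)
A(5)*r = (3*5)*(40597/4906) = 15*(40597/4906) = 608955/4906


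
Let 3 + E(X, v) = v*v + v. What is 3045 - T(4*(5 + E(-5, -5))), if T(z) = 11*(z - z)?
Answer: 3045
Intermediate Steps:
E(X, v) = -3 + v + v² (E(X, v) = -3 + (v*v + v) = -3 + (v² + v) = -3 + (v + v²) = -3 + v + v²)
T(z) = 0 (T(z) = 11*0 = 0)
3045 - T(4*(5 + E(-5, -5))) = 3045 - 1*0 = 3045 + 0 = 3045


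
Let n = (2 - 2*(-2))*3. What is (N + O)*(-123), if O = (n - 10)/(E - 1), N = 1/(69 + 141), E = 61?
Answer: -1189/70 ≈ -16.986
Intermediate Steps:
N = 1/210 ≈ 0.0047619
n = 18 (n = (2 + 4)*3 = 6*3 = 18)
O = 2/15 (O = (18 - 10)/(61 - 1) = 8/60 = 8*(1/60) = 2/15 ≈ 0.13333)
(N + O)*(-123) = (1/210 + 2/15)*(-123) = (29/210)*(-123) = -1189/70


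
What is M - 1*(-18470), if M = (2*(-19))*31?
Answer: 17292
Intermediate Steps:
M = -1178 (M = -38*31 = -1178)
M - 1*(-18470) = -1178 - 1*(-18470) = -1178 + 18470 = 17292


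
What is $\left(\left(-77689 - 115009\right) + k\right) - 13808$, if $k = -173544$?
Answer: $-380050$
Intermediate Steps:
$\left(\left(-77689 - 115009\right) + k\right) - 13808 = \left(\left(-77689 - 115009\right) - 173544\right) - 13808 = \left(-192698 - 173544\right) - 13808 = -366242 - 13808 = -380050$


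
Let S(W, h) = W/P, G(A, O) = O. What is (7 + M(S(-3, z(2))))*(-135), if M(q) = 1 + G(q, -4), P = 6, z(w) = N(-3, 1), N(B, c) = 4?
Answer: -540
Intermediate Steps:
z(w) = 4
S(W, h) = W/6
M(q) = -3 (M(q) = 1 - 4 = -3)
(7 + M(S(-3, z(2))))*(-135) = (7 - 3)*(-135) = 4*(-135) = -540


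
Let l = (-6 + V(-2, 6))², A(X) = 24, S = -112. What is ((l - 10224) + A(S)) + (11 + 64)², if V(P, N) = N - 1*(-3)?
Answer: -4566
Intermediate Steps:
V(P, N) = 3 + N (V(P, N) = N + 3 = 3 + N)
l = 9 (l = (-6 + (3 + 6))² = (-6 + 9)² = 3² = 9)
((l - 10224) + A(S)) + (11 + 64)² = ((9 - 10224) + 24) + (11 + 64)² = (-10215 + 24) + 75² = -10191 + 5625 = -4566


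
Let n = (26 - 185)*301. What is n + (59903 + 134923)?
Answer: 146967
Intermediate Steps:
n = -47859 (n = -159*301 = -47859)
n + (59903 + 134923) = -47859 + (59903 + 134923) = -47859 + 194826 = 146967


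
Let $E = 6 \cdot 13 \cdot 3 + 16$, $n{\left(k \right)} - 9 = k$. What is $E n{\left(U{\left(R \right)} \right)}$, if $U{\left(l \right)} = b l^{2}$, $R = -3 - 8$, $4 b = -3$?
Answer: $- \frac{40875}{2} \approx -20438.0$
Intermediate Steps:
$b = - \frac{3}{4}$ ($b = \frac{1}{4} \left(-3\right) = - \frac{3}{4} \approx -0.75$)
$R = -11$ ($R = -3 - 8 = -11$)
$U{\left(l \right)} = - \frac{3 l^{2}}{4}$
$n{\left(k \right)} = 9 + k$
$E = 250$ ($E = 78 \cdot 3 + 16 = 234 + 16 = 250$)
$E n{\left(U{\left(R \right)} \right)} = 250 \left(9 - \frac{3 \left(-11\right)^{2}}{4}\right) = 250 \left(9 - \frac{363}{4}\right) = 250 \left(- \frac{327}{4}\right) = - \frac{40875}{2}$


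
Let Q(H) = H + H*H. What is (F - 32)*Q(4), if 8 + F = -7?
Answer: -940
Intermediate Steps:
Q(H) = H + H²
F = -15 (F = -8 - 7 = -15)
(F - 32)*Q(4) = (-15 - 32)*(4*(1 + 4)) = -188*5 = -47*20 = -940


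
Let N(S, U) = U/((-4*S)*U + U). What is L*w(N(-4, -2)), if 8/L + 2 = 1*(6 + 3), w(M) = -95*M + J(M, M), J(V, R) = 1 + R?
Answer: -88/17 ≈ -5.1765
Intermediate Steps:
N(S, U) = U/(U - 4*S*U) (N(S, U) = U/(-4*S*U + U) = U/(U - 4*S*U))
w(M) = 1 - 94*M (w(M) = -95*M + (1 + M) = 1 - 94*M)
L = 8/7 (L = 8/(-2 + 1*(6 + 3)) = 8/(-2 + 1*9) = 8/(-2 + 9) = 8/7 ≈ 1.1429)
L*w(N(-4, -2)) = 8*(1 - (-94)/(-1 + 4*(-4)))/7 = 8*(1 - (-94)/(-1 - 16))/7 = 8*(1 - (-94)/(-17))/7 = 8*(1 - (-94)*(-1)/17)/7 = 8*(1 - 94*1/17)/7 = 8*(1 - 94/17)/7 = (8/7)*(-77/17) = -88/17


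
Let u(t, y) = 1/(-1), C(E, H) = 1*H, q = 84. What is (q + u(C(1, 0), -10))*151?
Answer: 12533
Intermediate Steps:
C(E, H) = H
u(t, y) = -1
(q + u(C(1, 0), -10))*151 = (84 - 1)*151 = 83*151 = 12533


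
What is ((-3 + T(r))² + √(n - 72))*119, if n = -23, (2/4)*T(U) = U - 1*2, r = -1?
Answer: 9639 + 119*I*√95 ≈ 9639.0 + 1159.9*I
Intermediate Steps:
T(U) = -4 + 2*U (T(U) = 2*(U - 1*2) = 2*(U - 2) = 2*(-2 + U) = -4 + 2*U)
((-3 + T(r))² + √(n - 72))*119 = ((-3 + (-4 + 2*(-1)))² + √(-23 - 72))*119 = ((-3 + (-4 - 2))² + √(-95))*119 = ((-3 - 6)² + I*√95)*119 = ((-9)² + I*√95)*119 = (81 + I*√95)*119 = 9639 + 119*I*√95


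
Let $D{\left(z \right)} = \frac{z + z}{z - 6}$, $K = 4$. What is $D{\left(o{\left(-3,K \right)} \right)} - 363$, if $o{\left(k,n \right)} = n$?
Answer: $-367$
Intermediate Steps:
$D{\left(z \right)} = \frac{2 z}{-6 + z}$
$D{\left(o{\left(-3,K \right)} \right)} - 363 = 2 \cdot 4 \frac{1}{-6 + 4} - 363 = 2 \cdot 4 \frac{1}{-2} - 363 = 2 \cdot 4 \left(- \frac{1}{2}\right) - 363 = -4 - 363 = -367$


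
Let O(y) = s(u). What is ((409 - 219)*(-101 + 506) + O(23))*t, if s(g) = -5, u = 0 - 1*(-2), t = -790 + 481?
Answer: -23776005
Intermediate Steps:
t = -309
u = 2 (u = 0 + 2 = 2)
O(y) = -5
((409 - 219)*(-101 + 506) + O(23))*t = ((409 - 219)*(-101 + 506) - 5)*(-309) = (190*405 - 5)*(-309) = (76950 - 5)*(-309) = 76945*(-309) = -23776005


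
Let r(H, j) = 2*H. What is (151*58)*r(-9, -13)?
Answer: -157644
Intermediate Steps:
(151*58)*r(-9, -13) = (151*58)*(2*(-9)) = 8758*(-18) = -157644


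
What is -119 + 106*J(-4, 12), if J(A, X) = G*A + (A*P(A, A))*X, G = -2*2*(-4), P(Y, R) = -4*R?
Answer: -88311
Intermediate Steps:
G = 16 (G = -4*(-4) = 16)
J(A, X) = 16*A - 4*X*A² (J(A, X) = 16*A + (A*(-4*A))*X = 16*A + (-4*A²)*X = 16*A - 4*X*A²)
-119 + 106*J(-4, 12) = -119 + 106*(4*(-4)*(4 - 1*(-4)*12)) = -119 + 106*(4*(-4)*(4 + 48)) = -119 + 106*(4*(-4)*52) = -119 + 106*(-832) = -119 - 88192 = -88311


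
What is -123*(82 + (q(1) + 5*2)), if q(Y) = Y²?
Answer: -11439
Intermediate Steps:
-123*(82 + (q(1) + 5*2)) = -123*(82 + (1² + 5*2)) = -123*(82 + (1 + 10)) = -123*(82 + 11) = -123*93 = -11439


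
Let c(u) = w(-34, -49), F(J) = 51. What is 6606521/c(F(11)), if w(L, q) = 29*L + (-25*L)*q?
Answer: -6606521/42636 ≈ -154.95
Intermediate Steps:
w(L, q) = 29*L - 25*L*q
c(u) = -42636 (c(u) = -34*(29 - 25*(-49)) = -34*(29 + 1225) = -34*1254 = -42636)
6606521/c(F(11)) = 6606521/(-42636) = 6606521*(-1/42636) = -6606521/42636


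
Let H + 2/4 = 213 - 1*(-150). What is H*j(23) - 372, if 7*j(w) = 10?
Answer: 1021/7 ≈ 145.86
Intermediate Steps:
j(w) = 10/7 (j(w) = (1/7)*10 = 10/7)
H = 725/2 (H = -1/2 + (213 - 1*(-150)) = -1/2 + (213 + 150) = -1/2 + 363 = 725/2 ≈ 362.50)
H*j(23) - 372 = (725/2)*(10/7) - 372 = 3625/7 - 372 = 1021/7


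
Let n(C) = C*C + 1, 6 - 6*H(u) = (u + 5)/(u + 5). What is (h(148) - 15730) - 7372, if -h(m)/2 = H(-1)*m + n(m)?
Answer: -201476/3 ≈ -67159.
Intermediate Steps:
H(u) = 5/6 (H(u) = 1 - (u + 5)/(6*(u + 5)) = 1 - (5 + u)/(6*(5 + u)) = 1 - 1/6*1 = 1 - 1/6 = 5/6)
n(C) = 1 + C**2 (n(C) = C**2 + 1 = 1 + C**2)
h(m) = -2 - 2*m**2 - 5*m/3 (h(m) = -2*(5*m/6 + (1 + m**2)) = -2*(1 + m**2 + 5*m/6) = -2 - 2*m**2 - 5*m/3)
(h(148) - 15730) - 7372 = ((-2 - 2*148**2 - 5/3*148) - 15730) - 7372 = ((-2 - 2*21904 - 740/3) - 15730) - 7372 = ((-2 - 43808 - 740/3) - 15730) - 7372 = (-132170/3 - 15730) - 7372 = -179360/3 - 7372 = -201476/3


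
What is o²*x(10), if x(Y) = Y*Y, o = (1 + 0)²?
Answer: 100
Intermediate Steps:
o = 1 (o = 1² = 1)
x(Y) = Y²
o²*x(10) = 1²*10² = 1*100 = 100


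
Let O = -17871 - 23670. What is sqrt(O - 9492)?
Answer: I*sqrt(51033) ≈ 225.9*I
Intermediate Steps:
O = -41541
sqrt(O - 9492) = sqrt(-41541 - 9492) = sqrt(-51033) = I*sqrt(51033)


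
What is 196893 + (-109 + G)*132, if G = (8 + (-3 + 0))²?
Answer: 185805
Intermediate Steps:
G = 25 (G = (8 - 3)² = 5² = 25)
196893 + (-109 + G)*132 = 196893 + (-109 + 25)*132 = 196893 - 84*132 = 196893 - 11088 = 185805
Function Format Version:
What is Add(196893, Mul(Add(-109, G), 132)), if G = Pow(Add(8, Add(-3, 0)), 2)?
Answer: 185805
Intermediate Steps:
G = 25 (G = Pow(Add(8, -3), 2) = Pow(5, 2) = 25)
Add(196893, Mul(Add(-109, G), 132)) = Add(196893, Mul(Add(-109, 25), 132)) = Add(196893, Mul(-84, 132)) = Add(196893, -11088) = 185805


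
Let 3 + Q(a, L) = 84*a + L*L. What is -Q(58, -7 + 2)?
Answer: -4894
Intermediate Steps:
Q(a, L) = -3 + L² + 84*a (Q(a, L) = -3 + (84*a + L*L) = -3 + (84*a + L²) = -3 + (L² + 84*a) = -3 + L² + 84*a)
-Q(58, -7 + 2) = -(-3 + (-7 + 2)² + 84*58) = -(-3 + (-5)² + 4872) = -(-3 + 25 + 4872) = -1*4894 = -4894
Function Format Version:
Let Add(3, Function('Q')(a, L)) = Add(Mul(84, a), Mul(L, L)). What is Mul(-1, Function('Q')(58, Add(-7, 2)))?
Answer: -4894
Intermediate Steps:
Function('Q')(a, L) = Add(-3, Pow(L, 2), Mul(84, a)) (Function('Q')(a, L) = Add(-3, Add(Mul(84, a), Mul(L, L))) = Add(-3, Add(Mul(84, a), Pow(L, 2))) = Add(-3, Add(Pow(L, 2), Mul(84, a))) = Add(-3, Pow(L, 2), Mul(84, a)))
Mul(-1, Function('Q')(58, Add(-7, 2))) = Mul(-1, Add(-3, Pow(Add(-7, 2), 2), Mul(84, 58))) = Mul(-1, Add(-3, Pow(-5, 2), 4872)) = Mul(-1, Add(-3, 25, 4872)) = Mul(-1, 4894) = -4894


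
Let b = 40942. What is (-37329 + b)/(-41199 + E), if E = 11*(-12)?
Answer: -3613/41331 ≈ -0.087416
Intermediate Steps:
E = -132
(-37329 + b)/(-41199 + E) = (-37329 + 40942)/(-41199 - 132) = 3613/(-41331) = 3613*(-1/41331) = -3613/41331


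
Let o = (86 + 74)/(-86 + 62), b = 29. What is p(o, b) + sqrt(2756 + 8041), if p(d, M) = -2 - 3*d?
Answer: 18 + sqrt(10797) ≈ 121.91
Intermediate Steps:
o = -20/3 (o = 160/(-24) = 160*(-1/24) = -20/3 ≈ -6.6667)
p(o, b) + sqrt(2756 + 8041) = (-2 - 3*(-20/3)) + sqrt(2756 + 8041) = (-2 + 20) + sqrt(10797) = 18 + sqrt(10797)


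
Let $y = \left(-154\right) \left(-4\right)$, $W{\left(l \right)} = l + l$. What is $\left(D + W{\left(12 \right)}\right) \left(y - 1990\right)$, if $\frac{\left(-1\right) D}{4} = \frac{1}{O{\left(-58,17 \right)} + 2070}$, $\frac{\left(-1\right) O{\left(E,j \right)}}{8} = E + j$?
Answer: $- \frac{39535476}{1199} \approx -32974.0$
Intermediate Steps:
$O{\left(E,j \right)} = - 8 E - 8 j$ ($O{\left(E,j \right)} = - 8 \left(E + j\right) = - 8 E - 8 j$)
$W{\left(l \right)} = 2 l$
$y = 616$
$D = - \frac{2}{1199}$ ($D = - \frac{4}{\left(\left(-8\right) \left(-58\right) - 136\right) + 2070} = - \frac{4}{\left(464 - 136\right) + 2070} = - \frac{4}{328 + 2070} = - \frac{4}{2398} = \left(-4\right) \frac{1}{2398} = - \frac{2}{1199} \approx -0.0016681$)
$\left(D + W{\left(12 \right)}\right) \left(y - 1990\right) = \left(- \frac{2}{1199} + 2 \cdot 12\right) \left(616 - 1990\right) = \left(- \frac{2}{1199} + 24\right) \left(-1374\right) = \frac{28774}{1199} \left(-1374\right) = - \frac{39535476}{1199}$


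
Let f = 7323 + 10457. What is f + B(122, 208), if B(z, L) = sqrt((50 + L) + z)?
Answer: 17780 + 2*sqrt(95) ≈ 17800.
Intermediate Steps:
B(z, L) = sqrt(50 + L + z)
f = 17780
f + B(122, 208) = 17780 + sqrt(50 + 208 + 122) = 17780 + sqrt(380) = 17780 + 2*sqrt(95)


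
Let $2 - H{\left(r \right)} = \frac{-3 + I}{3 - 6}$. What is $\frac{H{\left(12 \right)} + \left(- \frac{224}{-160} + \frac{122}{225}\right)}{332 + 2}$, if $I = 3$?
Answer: $\frac{887}{75150} \approx 0.011803$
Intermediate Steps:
$H{\left(r \right)} = 2$ ($H{\left(r \right)} = 2 - \frac{-3 + 3}{3 - 6} = 2 - \frac{0}{-3} = 2 - 0 \left(- \frac{1}{3}\right) = 2 - 0 = 2 + 0 = 2$)
$\frac{H{\left(12 \right)} + \left(- \frac{224}{-160} + \frac{122}{225}\right)}{332 + 2} = \frac{2 + \left(- \frac{224}{-160} + \frac{122}{225}\right)}{332 + 2} = \frac{2 + \left(\left(-224\right) \left(- \frac{1}{160}\right) + 122 \cdot \frac{1}{225}\right)}{334} = \left(2 + \left(\frac{7}{5} + \frac{122}{225}\right)\right) \frac{1}{334} = \left(2 + \frac{437}{225}\right) \frac{1}{334} = \frac{887}{225} \cdot \frac{1}{334} = \frac{887}{75150}$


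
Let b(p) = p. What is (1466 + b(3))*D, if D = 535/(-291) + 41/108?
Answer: -22450727/10476 ≈ -2143.1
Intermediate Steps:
D = -15283/10476 (D = 535*(-1/291) + 41*(1/108) = -535/291 + 41/108 = -15283/10476 ≈ -1.4589)
(1466 + b(3))*D = (1466 + 3)*(-15283/10476) = 1469*(-15283/10476) = -22450727/10476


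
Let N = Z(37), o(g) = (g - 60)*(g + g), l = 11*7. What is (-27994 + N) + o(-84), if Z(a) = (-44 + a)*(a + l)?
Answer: -4600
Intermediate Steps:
l = 77
o(g) = 2*g*(-60 + g) (o(g) = (-60 + g)*(2*g) = 2*g*(-60 + g))
Z(a) = (-44 + a)*(77 + a) (Z(a) = (-44 + a)*(a + 77) = (-44 + a)*(77 + a))
N = -798 (N = -3388 + 37² + 33*37 = -3388 + 1369 + 1221 = -798)
(-27994 + N) + o(-84) = (-27994 - 798) + 2*(-84)*(-60 - 84) = -28792 + 2*(-84)*(-144) = -28792 + 24192 = -4600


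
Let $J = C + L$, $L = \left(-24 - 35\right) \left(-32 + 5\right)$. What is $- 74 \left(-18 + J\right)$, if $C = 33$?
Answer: $-118992$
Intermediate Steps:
$L = 1593$ ($L = \left(-59\right) \left(-27\right) = 1593$)
$J = 1626$ ($J = 33 + 1593 = 1626$)
$- 74 \left(-18 + J\right) = - 74 \left(-18 + 1626\right) = \left(-74\right) 1608 = -118992$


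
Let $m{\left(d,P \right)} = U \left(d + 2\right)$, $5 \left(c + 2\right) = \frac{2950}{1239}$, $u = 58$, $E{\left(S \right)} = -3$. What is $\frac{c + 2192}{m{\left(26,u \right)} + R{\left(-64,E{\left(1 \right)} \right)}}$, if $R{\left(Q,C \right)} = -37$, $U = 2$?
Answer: $\frac{46000}{399} \approx 115.29$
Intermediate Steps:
$c = - \frac{32}{21}$ ($c = -2 + \frac{2950 \cdot \frac{1}{1239}}{5} = -2 + \frac{1}{5} \cdot \frac{50}{21} = -2 + \frac{10}{21} = - \frac{32}{21} \approx -1.5238$)
$m{\left(d,P \right)} = 4 + 2 d$ ($m{\left(d,P \right)} = 2 \left(d + 2\right) = 2 \left(2 + d\right) = 4 + 2 d$)
$\frac{c + 2192}{m{\left(26,u \right)} + R{\left(-64,E{\left(1 \right)} \right)}} = \frac{- \frac{32}{21} + 2192}{\left(4 + 2 \cdot 26\right) - 37} = \frac{46000}{21 \left(\left(4 + 52\right) - 37\right)} = \frac{46000}{21 \left(56 - 37\right)} = \frac{46000}{21 \cdot 19} = \frac{46000}{21} \cdot \frac{1}{19} = \frac{46000}{399}$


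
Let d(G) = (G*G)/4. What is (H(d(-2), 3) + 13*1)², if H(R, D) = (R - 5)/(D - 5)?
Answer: 225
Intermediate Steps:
d(G) = G²/4 (d(G) = G²*(¼) = G²/4)
H(R, D) = (-5 + R)/(-5 + D)
(H(d(-2), 3) + 13*1)² = ((-5 + (¼)*(-2)²)/(-5 + 3) + 13*1)² = ((-5 + (¼)*4)/(-2) + 13)² = (-(-5 + 1)/2 + 13)² = (-½*(-4) + 13)² = (2 + 13)² = 15² = 225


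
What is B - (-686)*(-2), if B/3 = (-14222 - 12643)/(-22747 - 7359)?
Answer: -41224837/30106 ≈ -1369.3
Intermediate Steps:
B = 80595/30106 (B = 3*((-14222 - 12643)/(-22747 - 7359)) = 3*(-26865/(-30106)) = 3*(-26865*(-1/30106)) = 3*(26865/30106) = 80595/30106 ≈ 2.6770)
B - (-686)*(-2) = 80595/30106 - (-686)*(-2) = 80595/30106 - 1*1372 = 80595/30106 - 1372 = -41224837/30106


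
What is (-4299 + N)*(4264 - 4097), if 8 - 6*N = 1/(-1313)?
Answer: -5654121839/7878 ≈ -7.1771e+5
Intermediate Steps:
N = 10505/7878 (N = 4/3 - ⅙/(-1313) = 4/3 - ⅙*(-1/1313) = 4/3 + 1/7878 = 10505/7878 ≈ 1.3335)
(-4299 + N)*(4264 - 4097) = (-4299 + 10505/7878)*(4264 - 4097) = -33857017/7878*167 = -5654121839/7878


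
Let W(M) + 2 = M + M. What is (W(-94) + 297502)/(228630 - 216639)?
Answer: 99104/3997 ≈ 24.795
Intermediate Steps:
W(M) = -2 + 2*M (W(M) = -2 + (M + M) = -2 + 2*M)
(W(-94) + 297502)/(228630 - 216639) = ((-2 + 2*(-94)) + 297502)/(228630 - 216639) = ((-2 - 188) + 297502)/11991 = (-190 + 297502)*(1/11991) = 297312*(1/11991) = 99104/3997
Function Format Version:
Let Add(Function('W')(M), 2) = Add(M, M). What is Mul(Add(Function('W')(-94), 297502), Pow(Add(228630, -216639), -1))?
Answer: Rational(99104, 3997) ≈ 24.795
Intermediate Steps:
Function('W')(M) = Add(-2, Mul(2, M)) (Function('W')(M) = Add(-2, Add(M, M)) = Add(-2, Mul(2, M)))
Mul(Add(Function('W')(-94), 297502), Pow(Add(228630, -216639), -1)) = Mul(Add(Add(-2, Mul(2, -94)), 297502), Pow(Add(228630, -216639), -1)) = Mul(Add(Add(-2, -188), 297502), Pow(11991, -1)) = Mul(Add(-190, 297502), Rational(1, 11991)) = Mul(297312, Rational(1, 11991)) = Rational(99104, 3997)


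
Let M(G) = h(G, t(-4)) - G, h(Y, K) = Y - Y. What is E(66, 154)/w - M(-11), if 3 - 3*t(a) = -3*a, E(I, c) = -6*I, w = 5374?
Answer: -29755/2687 ≈ -11.074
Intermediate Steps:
t(a) = 1 + a (t(a) = 1 - (-1)*a = 1 + a)
h(Y, K) = 0
M(G) = -G (M(G) = 0 - G = -G)
E(66, 154)/w - M(-11) = -6*66/5374 - (-1)*(-11) = -396*1/5374 - 1*11 = -198/2687 - 11 = -29755/2687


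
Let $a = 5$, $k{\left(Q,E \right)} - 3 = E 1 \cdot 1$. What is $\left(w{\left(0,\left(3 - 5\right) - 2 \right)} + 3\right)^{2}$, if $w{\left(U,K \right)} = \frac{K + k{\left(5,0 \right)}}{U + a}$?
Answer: $\frac{196}{25} \approx 7.84$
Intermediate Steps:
$k{\left(Q,E \right)} = 3 + E$ ($k{\left(Q,E \right)} = 3 + E 1 \cdot 1 = 3 + E 1 = 3 + E$)
$w{\left(U,K \right)} = \frac{3 + K}{5 + U}$ ($w{\left(U,K \right)} = \frac{K + \left(3 + 0\right)}{U + 5} = \frac{K + 3}{5 + U} = \frac{3 + K}{5 + U}$)
$\left(w{\left(0,\left(3 - 5\right) - 2 \right)} + 3\right)^{2} = \left(\frac{3 + \left(\left(3 - 5\right) - 2\right)}{5 + 0} + 3\right)^{2} = \left(\frac{3 - 4}{5} + 3\right)^{2} = \left(\frac{1}{5} \left(-1\right) + 3\right)^{2} = \left(- \frac{1}{5} + 3\right)^{2} = \left(\frac{14}{5}\right)^{2} = \frac{196}{25}$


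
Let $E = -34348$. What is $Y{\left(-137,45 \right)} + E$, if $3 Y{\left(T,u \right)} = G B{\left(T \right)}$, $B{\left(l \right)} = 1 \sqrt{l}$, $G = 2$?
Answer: $-34348 + \frac{2 i \sqrt{137}}{3} \approx -34348.0 + 7.8031 i$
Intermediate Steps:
$B{\left(l \right)} = \sqrt{l}$
$Y{\left(T,u \right)} = \frac{2 \sqrt{T}}{3}$
$Y{\left(-137,45 \right)} + E = \frac{2 \sqrt{-137}}{3} - 34348 = \frac{2 i \sqrt{137}}{3} - 34348 = -34348 + \frac{2 i \sqrt{137}}{3}$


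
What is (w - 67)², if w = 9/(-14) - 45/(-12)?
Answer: 3200521/784 ≈ 4082.3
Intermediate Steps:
w = 87/28 (w = 9*(-1/14) - 45*(-1/12) = -9/14 + 15/4 = 87/28 ≈ 3.1071)
(w - 67)² = (87/28 - 67)² = (-1789/28)² = 3200521/784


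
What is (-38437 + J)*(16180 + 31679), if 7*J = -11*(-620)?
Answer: -1792928043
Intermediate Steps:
J = 6820/7 (J = (-11*(-620))/7 = (1/7)*6820 = 6820/7 ≈ 974.29)
(-38437 + J)*(16180 + 31679) = (-38437 + 6820/7)*(16180 + 31679) = -262239/7*47859 = -1792928043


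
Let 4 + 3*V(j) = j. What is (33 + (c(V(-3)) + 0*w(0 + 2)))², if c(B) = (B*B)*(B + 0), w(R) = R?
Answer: 300304/729 ≈ 411.94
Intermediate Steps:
V(j) = -4/3 + j/3
c(B) = B³ (c(B) = B²*B = B³)
(33 + (c(V(-3)) + 0*w(0 + 2)))² = (33 + ((-4/3 + (⅓)*(-3))³ + 0*(0 + 2)))² = (33 + ((-4/3 - 1)³ + 0*2))² = (33 + ((-7/3)³ + 0))² = (33 + (-343/27 + 0))² = (33 - 343/27)² = (548/27)² = 300304/729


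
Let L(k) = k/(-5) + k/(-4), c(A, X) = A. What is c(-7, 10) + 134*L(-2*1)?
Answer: 568/5 ≈ 113.60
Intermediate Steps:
L(k) = -9*k/20 (L(k) = k*(-⅕) + k*(-¼) = -k/5 - k/4 = -9*k/20)
c(-7, 10) + 134*L(-2*1) = -7 + 134*(-(-9)/10) = -7 + 134*(-9/20*(-2)) = -7 + 134*(9/10) = -7 + 603/5 = 568/5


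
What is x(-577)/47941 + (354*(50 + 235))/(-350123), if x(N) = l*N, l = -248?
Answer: 45264433318/16785246743 ≈ 2.6967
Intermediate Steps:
x(N) = -248*N
x(-577)/47941 + (354*(50 + 235))/(-350123) = -248*(-577)/47941 + (354*(50 + 235))/(-350123) = 143096*(1/47941) + (354*285)*(-1/350123) = 143096/47941 + 100890*(-1/350123) = 143096/47941 - 100890/350123 = 45264433318/16785246743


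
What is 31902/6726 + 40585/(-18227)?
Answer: 51417174/20432467 ≈ 2.5164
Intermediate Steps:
31902/6726 + 40585/(-18227) = 31902*(1/6726) + 40585*(-1/18227) = 5317/1121 - 40585/18227 = 51417174/20432467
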